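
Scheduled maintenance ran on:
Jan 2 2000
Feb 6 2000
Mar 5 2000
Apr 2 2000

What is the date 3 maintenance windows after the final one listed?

Jul 2 2000

Gaps: 35, 28, 28 days — a mix of 28 and 35. Every date is a Sunday.
Each is the 1st Sunday of its month.
1st Sunday of May 2000: May 7 2000.
1st Sunday of June 2000: Jun 4 2000.
July 2000 — 1st Sunday is Jul 2 2000.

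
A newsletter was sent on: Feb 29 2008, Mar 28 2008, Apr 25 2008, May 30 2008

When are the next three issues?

Jun 27 2008, Jul 25 2008, Aug 29 2008

Every date is a Friday; gaps 28, 28, 35 days.
Each is the last Friday of its month (at least one falls on the 29th or later, ruling out '4th Friday').
Last Friday of June 2008: Jun 27 2008.
Last Friday of July 2008: Jul 25 2008.
August 2008 ends with Friday Aug 29 2008.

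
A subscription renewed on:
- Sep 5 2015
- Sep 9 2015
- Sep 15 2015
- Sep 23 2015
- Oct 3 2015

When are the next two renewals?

Intervals are 4, 6, 8, 10 days — an arithmetic progression with common difference 2.
Next gap: 12 days. Oct 3 2015 + 12 days = Oct 15 2015.
Next gap: 14 days. Oct 15 2015 + 14 days = Oct 29 2015.

Oct 15 2015, Oct 29 2015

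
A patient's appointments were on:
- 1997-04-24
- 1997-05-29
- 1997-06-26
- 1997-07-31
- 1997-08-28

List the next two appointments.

Every date is a Thursday; gaps 35, 28, 35, 28 days.
Each is the last Thursday of its month (at least one falls on the 29th or later, ruling out '4th Thursday').
Last Thursday of September 1997: 1997-09-25.
October 1997 ends with Thursday 1997-10-30.

1997-09-25, 1997-10-30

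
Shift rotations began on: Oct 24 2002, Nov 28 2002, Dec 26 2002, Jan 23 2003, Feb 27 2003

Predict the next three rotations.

Mar 27 2003, Apr 24 2003, May 22 2003

These are Thursdays at 28- or 35-day spacing (35, 28, 28, 35).
The pattern: 4th Thursday of the month.
March 2003 — 4th Thursday is Mar 27 2003.
4th Thursday of April 2003: Apr 24 2003.
4th Thursday of May 2003: May 22 2003.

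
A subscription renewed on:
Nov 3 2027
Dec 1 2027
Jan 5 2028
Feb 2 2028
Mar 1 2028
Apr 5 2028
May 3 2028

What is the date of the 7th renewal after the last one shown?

Dec 6 2028

Gaps: 28, 35, 28, 28, 35, 28 days — a mix of 28 and 35. Every date is a Wednesday.
Each is the 1st Wednesday of its month.
1st Wednesday of June 2028: Jun 7 2028.
1st Wednesday of July 2028: Jul 5 2028.
August 2028 — 1st Wednesday is Aug 2 2028.
September 2028 — 1st Wednesday is Sep 6 2028.
October 2028 — 1st Wednesday is Oct 4 2028.
November 2028 — 1st Wednesday is Nov 1 2028.
1st Wednesday of December 2028: Dec 6 2028.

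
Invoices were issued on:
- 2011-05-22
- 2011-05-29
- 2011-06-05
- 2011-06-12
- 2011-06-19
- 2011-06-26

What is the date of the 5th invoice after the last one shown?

The spacing is 7, 7, 7, 7, 7 days — always 7 days.
2011-06-26 + 7 days = 2011-07-03.
2011-07-03 + 7 days = 2011-07-10.
2011-07-10 + 7 days = 2011-07-17.
2011-07-17 + 7 days = 2011-07-24.
2011-07-24 + 7 days = 2011-07-31.

2011-07-31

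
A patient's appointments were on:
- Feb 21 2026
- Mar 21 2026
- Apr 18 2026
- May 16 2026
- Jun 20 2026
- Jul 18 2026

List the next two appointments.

Aug 15 2026, Sep 19 2026

All dates are Saturdays, 28, 28, 28, 35, 28 days apart.
Specifically, the 3rd Saturday of each month.
August 2026 — 3rd Saturday is Aug 15 2026.
September 2026 — 3rd Saturday is Sep 19 2026.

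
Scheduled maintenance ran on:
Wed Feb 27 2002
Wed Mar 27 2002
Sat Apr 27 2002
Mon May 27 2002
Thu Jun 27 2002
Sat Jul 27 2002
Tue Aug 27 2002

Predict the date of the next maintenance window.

Each date is the 27th; the gaps (28, 31, 30, 31, 30, 31) track the month lengths.
The rule is the 27th of each month.
Next: September 2002 → Fri Sep 27 2002.

Fri Sep 27 2002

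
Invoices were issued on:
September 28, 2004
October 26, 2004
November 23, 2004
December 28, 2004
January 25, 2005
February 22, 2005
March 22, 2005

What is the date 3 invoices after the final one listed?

All dates are Tuesdays, 28, 28, 35, 28, 28, 28 days apart.
Specifically, the 4th Tuesday of each month.
April 2005 — 4th Tuesday is April 26, 2005.
May 2005 — 4th Tuesday is May 24, 2005.
June 2005 — 4th Tuesday is June 28, 2005.

June 28, 2005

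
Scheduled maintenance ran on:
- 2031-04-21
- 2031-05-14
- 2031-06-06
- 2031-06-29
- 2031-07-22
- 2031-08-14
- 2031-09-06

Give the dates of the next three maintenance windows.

Every event comes 23 days after the last (23, 23, 23, 23, 23, 23).
2031-09-06 + 23 days = 2031-09-29.
2031-09-29 + 23 days = 2031-10-22.
2031-10-22 + 23 days = 2031-11-14.

2031-09-29, 2031-10-22, 2031-11-14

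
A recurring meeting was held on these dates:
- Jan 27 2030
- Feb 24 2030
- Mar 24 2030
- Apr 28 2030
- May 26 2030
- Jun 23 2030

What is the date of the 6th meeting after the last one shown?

Dec 22 2030

All dates are Sundays, 28, 28, 35, 28, 28 days apart.
Specifically, the 4th Sunday of each month.
4th Sunday of July 2030: Jul 28 2030.
4th Sunday of August 2030: Aug 25 2030.
4th Sunday of September 2030: Sep 22 2030.
October 2030 — 4th Sunday is Oct 27 2030.
4th Sunday of November 2030: Nov 24 2030.
December 2030 — 4th Sunday is Dec 22 2030.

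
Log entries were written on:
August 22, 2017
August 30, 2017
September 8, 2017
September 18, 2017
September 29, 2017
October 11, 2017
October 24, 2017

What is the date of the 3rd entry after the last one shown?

December 8, 2017

Gaps: 8, 9, 10, 11, 12, 13 days — each gap is 1 larger than the previous one.
Next gap: 14 days. October 24, 2017 + 14 days = November 7, 2017.
Next gap: 15 days. November 7, 2017 + 15 days = November 22, 2017.
Next gap: 16 days. November 22, 2017 + 16 days = December 8, 2017.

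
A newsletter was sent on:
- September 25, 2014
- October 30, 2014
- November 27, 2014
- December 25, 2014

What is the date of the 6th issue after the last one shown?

Every date is a Thursday; gaps 35, 28, 28 days.
Each is the last Thursday of its month (at least one falls on the 29th or later, ruling out '4th Thursday').
January 2015 ends with Thursday January 29, 2015.
Last Thursday of February 2015: February 26, 2015.
March 2015 ends with Thursday March 26, 2015.
April 2015 ends with Thursday April 30, 2015.
Last Thursday of May 2015: May 28, 2015.
June 2015 ends with Thursday June 25, 2015.

June 25, 2015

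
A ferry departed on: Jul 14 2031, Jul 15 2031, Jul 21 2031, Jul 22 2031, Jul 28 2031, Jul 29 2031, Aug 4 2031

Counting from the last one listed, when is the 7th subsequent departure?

Every event lands on a Monday or Tuesday (gaps cycle 1, 6, 1, 6, 1, 6).
So the schedule is: every Monday and Tuesday.
The following Tuesday is Aug 5 2031.
Next Monday: Aug 11 2031.
The following Tuesday is Aug 12 2031.
Next Monday: Aug 18 2031.
Next Tuesday: Aug 19 2031.
The following Monday is Aug 25 2031.
The following Tuesday is Aug 26 2031.

Aug 26 2031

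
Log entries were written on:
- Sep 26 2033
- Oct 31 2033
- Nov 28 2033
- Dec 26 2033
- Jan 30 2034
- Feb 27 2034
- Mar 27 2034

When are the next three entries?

Every date is a Monday; gaps 35, 28, 28, 35, 28, 28 days.
Each is the last Monday of its month (at least one falls on the 29th or later, ruling out '4th Monday').
April 2034 ends with Monday Apr 24 2034.
Last Monday of May 2034: May 29 2034.
June 2034 ends with Monday Jun 26 2034.

Apr 24 2034, May 29 2034, Jun 26 2034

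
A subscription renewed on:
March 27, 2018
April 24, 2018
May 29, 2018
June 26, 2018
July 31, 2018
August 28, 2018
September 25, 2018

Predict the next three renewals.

All Tuesdays; the gaps (28, 35, 28, 35, 28, 28) vary with month length.
This is the last Tuesday of each month.
Last Tuesday of October 2018: October 30, 2018.
November 2018 ends with Tuesday November 27, 2018.
December 2018 ends with Tuesday December 25, 2018.

October 30, 2018; November 27, 2018; December 25, 2018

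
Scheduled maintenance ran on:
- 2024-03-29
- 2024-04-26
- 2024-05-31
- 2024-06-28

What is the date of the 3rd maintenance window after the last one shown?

2024-09-27

These are Fridays with 28, 35, 28-day gaps.
Each is the final Friday of its month — 2024-03-29 is past the 28th, so '4th Friday' doesn't fit.
Last Friday of July 2024: 2024-07-26.
Last Friday of August 2024: 2024-08-30.
Last Friday of September 2024: 2024-09-27.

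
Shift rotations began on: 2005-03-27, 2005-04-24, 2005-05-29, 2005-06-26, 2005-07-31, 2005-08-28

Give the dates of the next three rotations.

2005-09-25, 2005-10-30, 2005-11-27

All Sundays; the gaps (28, 35, 28, 35, 28) vary with month length.
This is the last Sunday of each month.
Last Sunday of September 2005: 2005-09-25.
October 2005 ends with Sunday 2005-10-30.
Last Sunday of November 2005: 2005-11-27.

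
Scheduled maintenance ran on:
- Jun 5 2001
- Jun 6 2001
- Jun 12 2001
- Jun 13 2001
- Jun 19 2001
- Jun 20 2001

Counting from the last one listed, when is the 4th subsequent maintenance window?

Jul 4 2001

Gaps: 1, 6, 1, 6, 1 days — not constant, but cyclic with period 2.
The events fall on every Tuesday and Wednesday.
The following Tuesday is Jun 26 2001.
The following Wednesday is Jun 27 2001.
The following Tuesday is Jul 3 2001.
Next Wednesday: Jul 4 2001.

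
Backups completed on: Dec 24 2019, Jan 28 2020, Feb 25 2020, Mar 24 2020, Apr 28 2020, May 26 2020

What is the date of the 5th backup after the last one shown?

Gaps: 35, 28, 28, 35, 28 days — a mix of 28 and 35. Every date is a Tuesday.
Each is the 4th Tuesday of its month.
June 2020 — 4th Tuesday is Jun 23 2020.
4th Tuesday of July 2020: Jul 28 2020.
4th Tuesday of August 2020: Aug 25 2020.
4th Tuesday of September 2020: Sep 22 2020.
October 2020 — 4th Tuesday is Oct 27 2020.

Oct 27 2020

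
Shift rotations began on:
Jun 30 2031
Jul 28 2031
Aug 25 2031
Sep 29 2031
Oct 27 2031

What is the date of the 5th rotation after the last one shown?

All Mondays; the gaps (28, 28, 35, 28) vary with month length.
This is the last Monday of each month.
November 2031 ends with Monday Nov 24 2031.
Last Monday of December 2031: Dec 29 2031.
January 2032 ends with Monday Jan 26 2032.
February 2032 ends with Monday Feb 23 2032.
March 2032 ends with Monday Mar 29 2032.

Mar 29 2032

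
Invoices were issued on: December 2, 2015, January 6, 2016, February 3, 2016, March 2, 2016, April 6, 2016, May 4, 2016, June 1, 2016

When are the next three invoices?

July 6, 2016; August 3, 2016; September 7, 2016

All dates are Wednesdays, 35, 28, 28, 35, 28, 28 days apart.
Specifically, the 1st Wednesday of each month.
1st Wednesday of July 2016: July 6, 2016.
1st Wednesday of August 2016: August 3, 2016.
September 2016 — 1st Wednesday is September 7, 2016.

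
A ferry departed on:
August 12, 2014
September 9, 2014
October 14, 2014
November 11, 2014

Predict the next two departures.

All dates are Tuesdays, 28, 35, 28 days apart.
Specifically, the 2nd Tuesday of each month.
December 2014 — 2nd Tuesday is December 9, 2014.
2nd Tuesday of January 2015: January 13, 2015.

December 9, 2014; January 13, 2015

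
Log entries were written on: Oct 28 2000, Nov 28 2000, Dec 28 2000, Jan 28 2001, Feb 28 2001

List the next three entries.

Gaps: 31, 30, 31, 31 days — not constant. Every event is on the 28th of the month.
Pattern: the 28th of each month.
Next: March 2001 → Mar 28 2001.
April 2001: Apr 28 2001.
Next: May 2001 → May 28 2001.

Mar 28 2001, Apr 28 2001, May 28 2001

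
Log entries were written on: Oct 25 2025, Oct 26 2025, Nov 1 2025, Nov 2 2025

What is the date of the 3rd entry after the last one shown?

Nov 15 2025

Gaps: 1, 6, 1 days — not constant, but cyclic with period 2.
The events fall on every Saturday and Sunday.
The following Saturday is Nov 8 2025.
Next Sunday: Nov 9 2025.
Next Saturday: Nov 15 2025.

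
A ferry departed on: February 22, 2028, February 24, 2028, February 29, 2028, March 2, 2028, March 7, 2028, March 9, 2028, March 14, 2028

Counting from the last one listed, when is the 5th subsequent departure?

Every event lands on a Tuesday or Thursday (gaps cycle 2, 5, 2, 5, 2, 5).
So the schedule is: every Tuesday and Thursday.
The following Thursday is March 16, 2028.
Next Tuesday: March 21, 2028.
Next Thursday: March 23, 2028.
Next Tuesday: March 28, 2028.
Next Thursday: March 30, 2028.

March 30, 2028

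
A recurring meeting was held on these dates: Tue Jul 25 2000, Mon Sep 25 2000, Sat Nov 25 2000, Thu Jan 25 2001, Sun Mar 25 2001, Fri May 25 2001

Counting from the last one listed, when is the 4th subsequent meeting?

Fri Jan 25 2002

Each date is the 25th; the gaps (62, 61, 61, 59, 61) track the month lengths.
The rule is the 25th of every 2 months.
Next: July 2001 → Wed Jul 25 2001.
Next: September 2001 → Tue Sep 25 2001.
November 2001: Sun Nov 25 2001.
January 2002: Fri Jan 25 2002.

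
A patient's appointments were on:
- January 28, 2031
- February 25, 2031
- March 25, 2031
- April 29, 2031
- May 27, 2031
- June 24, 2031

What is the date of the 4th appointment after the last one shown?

Every date is a Tuesday; gaps 28, 28, 35, 28, 28 days.
Each is the last Tuesday of its month (at least one falls on the 29th or later, ruling out '4th Tuesday').
July 2031 ends with Tuesday July 29, 2031.
Last Tuesday of August 2031: August 26, 2031.
Last Tuesday of September 2031: September 30, 2031.
October 2031 ends with Tuesday October 28, 2031.

October 28, 2031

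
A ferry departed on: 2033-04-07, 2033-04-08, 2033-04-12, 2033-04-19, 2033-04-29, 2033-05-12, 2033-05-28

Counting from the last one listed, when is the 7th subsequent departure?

The spacing grows by 3 each time: 1, 4, 7, 10, 13, 16 days.
Next gap: 19 days. 2033-05-28 + 19 days = 2033-06-16.
Next gap: 22 days. 2033-06-16 + 22 days = 2033-07-08.
Next gap: 25 days. 2033-07-08 + 25 days = 2033-08-02.
Next gap: 28 days. 2033-08-02 + 28 days = 2033-08-30.
Next gap: 31 days. 2033-08-30 + 31 days = 2033-09-30.
Next gap: 34 days. 2033-09-30 + 34 days = 2033-11-03.
Next gap: 37 days. 2033-11-03 + 37 days = 2033-12-10.

2033-12-10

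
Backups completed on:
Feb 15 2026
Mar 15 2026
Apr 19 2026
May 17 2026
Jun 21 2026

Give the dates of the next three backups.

These are Sundays at 28- or 35-day spacing (28, 35, 28, 35).
The pattern: 3rd Sunday of the month.
3rd Sunday of July 2026: Jul 19 2026.
August 2026 — 3rd Sunday is Aug 16 2026.
September 2026 — 3rd Sunday is Sep 20 2026.

Jul 19 2026, Aug 16 2026, Sep 20 2026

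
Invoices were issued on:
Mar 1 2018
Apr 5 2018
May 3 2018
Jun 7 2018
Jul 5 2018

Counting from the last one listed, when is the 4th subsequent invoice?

These are Thursdays at 28- or 35-day spacing (35, 28, 35, 28).
The pattern: 1st Thursday of the month.
1st Thursday of August 2018: Aug 2 2018.
1st Thursday of September 2018: Sep 6 2018.
October 2018 — 1st Thursday is Oct 4 2018.
1st Thursday of November 2018: Nov 1 2018.

Nov 1 2018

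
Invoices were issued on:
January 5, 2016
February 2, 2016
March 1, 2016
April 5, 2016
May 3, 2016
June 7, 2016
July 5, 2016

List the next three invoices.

All dates are Tuesdays, 28, 28, 35, 28, 35, 28 days apart.
Specifically, the 1st Tuesday of each month.
1st Tuesday of August 2016: August 2, 2016.
September 2016 — 1st Tuesday is September 6, 2016.
October 2016 — 1st Tuesday is October 4, 2016.

August 2, 2016; September 6, 2016; October 4, 2016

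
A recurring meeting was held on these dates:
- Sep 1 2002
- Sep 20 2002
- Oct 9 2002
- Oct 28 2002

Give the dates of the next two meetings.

Gaps between consecutive events: 19, 19, 19 days — a constant 19-day interval.
Oct 28 2002 + 19 days = Nov 16 2002.
Nov 16 2002 + 19 days = Dec 5 2002.

Nov 16 2002, Dec 5 2002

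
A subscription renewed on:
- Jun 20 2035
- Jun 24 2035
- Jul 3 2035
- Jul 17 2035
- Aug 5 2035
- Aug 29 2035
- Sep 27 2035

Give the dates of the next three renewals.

The spacing grows by 5 each time: 4, 9, 14, 19, 24, 29 days.
Next gap: 34 days. Sep 27 2035 + 34 days = Oct 31 2035.
Next gap: 39 days. Oct 31 2035 + 39 days = Dec 9 2035.
Next gap: 44 days. Dec 9 2035 + 44 days = Jan 22 2036.

Oct 31 2035, Dec 9 2035, Jan 22 2036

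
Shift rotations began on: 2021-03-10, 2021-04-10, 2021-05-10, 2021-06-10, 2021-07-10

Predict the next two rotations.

2021-08-10, 2021-09-10

Gaps: 31, 30, 31, 30 days — not constant. Every event is on the 10th of the month.
Pattern: the 10th of each month.
Next: August 2021 → 2021-08-10.
Next: September 2021 → 2021-09-10.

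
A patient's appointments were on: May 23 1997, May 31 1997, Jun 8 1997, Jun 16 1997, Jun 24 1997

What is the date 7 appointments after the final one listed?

Every event comes 8 days after the last (8, 8, 8, 8).
Jun 24 1997 + 8 days = Jul 2 1997.
Jul 2 1997 + 8 days = Jul 10 1997.
Jul 10 1997 + 8 days = Jul 18 1997.
Jul 18 1997 + 8 days = Jul 26 1997.
Jul 26 1997 + 8 days = Aug 3 1997.
Aug 3 1997 + 8 days = Aug 11 1997.
Aug 11 1997 + 8 days = Aug 19 1997.

Aug 19 1997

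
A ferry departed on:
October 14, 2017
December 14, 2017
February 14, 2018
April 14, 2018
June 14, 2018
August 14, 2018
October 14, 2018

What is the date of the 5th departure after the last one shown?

August 14, 2019

The day-of-month is always 14 (61, 62, 59, 61, 61, 61 days between events).
So this recurs on the 14th of every 2 months.
Next: December 2018 → December 14, 2018.
Next: February 2019 → February 14, 2019.
Next: April 2019 → April 14, 2019.
Next: June 2019 → June 14, 2019.
Next: August 2019 → August 14, 2019.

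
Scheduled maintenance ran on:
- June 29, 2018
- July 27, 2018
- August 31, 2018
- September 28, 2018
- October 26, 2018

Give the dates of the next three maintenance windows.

November 30, 2018; December 28, 2018; January 25, 2019

These are Fridays with 28, 35, 28, 28-day gaps.
Each is the final Friday of its month — June 29, 2018 is past the 28th, so '4th Friday' doesn't fit.
November 2018 ends with Friday November 30, 2018.
Last Friday of December 2018: December 28, 2018.
January 2019 ends with Friday January 25, 2019.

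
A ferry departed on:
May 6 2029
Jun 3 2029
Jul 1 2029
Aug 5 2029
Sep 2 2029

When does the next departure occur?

Oct 7 2029

These are Sundays at 28- or 35-day spacing (28, 28, 35, 28).
The pattern: 1st Sunday of the month.
October 2029 — 1st Sunday is Oct 7 2029.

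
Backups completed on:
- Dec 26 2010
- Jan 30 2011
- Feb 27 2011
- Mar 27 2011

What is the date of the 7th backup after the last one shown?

Every date is a Sunday; gaps 35, 28, 28 days.
Each is the last Sunday of its month (at least one falls on the 29th or later, ruling out '4th Sunday').
Last Sunday of April 2011: Apr 24 2011.
Last Sunday of May 2011: May 29 2011.
June 2011 ends with Sunday Jun 26 2011.
Last Sunday of July 2011: Jul 31 2011.
Last Sunday of August 2011: Aug 28 2011.
September 2011 ends with Sunday Sep 25 2011.
Last Sunday of October 2011: Oct 30 2011.

Oct 30 2011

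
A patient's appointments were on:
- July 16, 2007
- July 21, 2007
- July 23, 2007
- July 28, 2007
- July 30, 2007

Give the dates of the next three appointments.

August 4, 2007; August 6, 2007; August 11, 2007

Every event lands on a Monday or Saturday (gaps cycle 5, 2, 5, 2).
So the schedule is: every Monday and Saturday.
Next Saturday: August 4, 2007.
Next Monday: August 6, 2007.
Next Saturday: August 11, 2007.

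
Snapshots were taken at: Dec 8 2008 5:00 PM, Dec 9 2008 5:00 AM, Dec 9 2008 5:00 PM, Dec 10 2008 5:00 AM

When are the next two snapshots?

Gaps: 12, 12, 12 hours — each event is 12 hours after the previous one.
Dec 10 2008 5:00 AM + 12 h = Dec 10 2008 5:00 PM.
Dec 10 2008 5:00 PM + 12 h = Dec 11 2008 5:00 AM.

Dec 10 2008 5:00 PM, Dec 11 2008 5:00 AM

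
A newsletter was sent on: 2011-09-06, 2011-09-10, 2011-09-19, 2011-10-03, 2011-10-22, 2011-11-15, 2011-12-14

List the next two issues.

Gaps: 4, 9, 14, 19, 24, 29 days — each gap is 5 larger than the previous one.
Next gap: 34 days. 2011-12-14 + 34 days = 2012-01-17.
Next gap: 39 days. 2012-01-17 + 39 days = 2012-02-25.

2012-01-17, 2012-02-25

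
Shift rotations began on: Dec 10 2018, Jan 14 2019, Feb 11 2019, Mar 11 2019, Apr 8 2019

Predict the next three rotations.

May 13 2019, Jun 10 2019, Jul 8 2019

These are Mondays at 28- or 35-day spacing (35, 28, 28, 28).
The pattern: 2nd Monday of the month.
May 2019 — 2nd Monday is May 13 2019.
June 2019 — 2nd Monday is Jun 10 2019.
2nd Monday of July 2019: Jul 8 2019.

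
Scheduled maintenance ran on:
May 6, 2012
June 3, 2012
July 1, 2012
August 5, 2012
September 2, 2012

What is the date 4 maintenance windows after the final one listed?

All dates are Sundays, 28, 28, 35, 28 days apart.
Specifically, the 1st Sunday of each month.
October 2012 — 1st Sunday is October 7, 2012.
1st Sunday of November 2012: November 4, 2012.
1st Sunday of December 2012: December 2, 2012.
1st Sunday of January 2013: January 6, 2013.

January 6, 2013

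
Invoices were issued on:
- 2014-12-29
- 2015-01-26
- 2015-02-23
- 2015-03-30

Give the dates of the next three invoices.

2015-04-27, 2015-05-25, 2015-06-29

Every date is a Monday; gaps 28, 28, 35 days.
Each is the last Monday of its month (at least one falls on the 29th or later, ruling out '4th Monday').
April 2015 ends with Monday 2015-04-27.
May 2015 ends with Monday 2015-05-25.
June 2015 ends with Monday 2015-06-29.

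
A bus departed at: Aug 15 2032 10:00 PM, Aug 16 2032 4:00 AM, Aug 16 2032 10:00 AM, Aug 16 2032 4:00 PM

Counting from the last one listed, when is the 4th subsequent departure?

Spacing: 6, 6, 6 h — constant 6 h.
Aug 16 2032 4:00 PM + 6 h = Aug 16 2032 10:00 PM.
Aug 16 2032 10:00 PM + 6 h = Aug 17 2032 4:00 AM.
Aug 17 2032 4:00 AM + 6 h = Aug 17 2032 10:00 AM.
Aug 17 2032 10:00 AM + 6 h = Aug 17 2032 4:00 PM.

Aug 17 2032 4:00 PM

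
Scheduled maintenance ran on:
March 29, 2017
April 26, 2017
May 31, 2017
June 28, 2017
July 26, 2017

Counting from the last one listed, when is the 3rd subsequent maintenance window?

October 25, 2017

All Wednesdays; the gaps (28, 35, 28, 28) vary with month length.
This is the last Wednesday of each month.
August 2017 ends with Wednesday August 30, 2017.
September 2017 ends with Wednesday September 27, 2017.
October 2017 ends with Wednesday October 25, 2017.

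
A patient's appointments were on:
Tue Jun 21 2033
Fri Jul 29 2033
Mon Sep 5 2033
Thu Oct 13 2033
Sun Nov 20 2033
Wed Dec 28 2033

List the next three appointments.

Sat Feb 4 2034, Tue Mar 14 2034, Fri Apr 21 2034

Every event comes 38 days after the last (38, 38, 38, 38, 38).
Wed Dec 28 2033 + 38 days = Sat Feb 4 2034.
Sat Feb 4 2034 + 38 days = Tue Mar 14 2034.
Tue Mar 14 2034 + 38 days = Fri Apr 21 2034.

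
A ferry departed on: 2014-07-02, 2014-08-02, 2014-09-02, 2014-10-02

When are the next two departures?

Gaps: 31, 31, 30 days — not constant. Every event is on the 2nd of the month.
Pattern: the 2nd of each month.
November 2014: 2014-11-02.
December 2014: 2014-12-02.

2014-11-02, 2014-12-02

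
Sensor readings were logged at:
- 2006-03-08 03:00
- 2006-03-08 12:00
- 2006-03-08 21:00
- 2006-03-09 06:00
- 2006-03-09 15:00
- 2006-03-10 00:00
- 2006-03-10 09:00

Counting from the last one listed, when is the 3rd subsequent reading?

2006-03-11 12:00

The interval is a steady 9 hours (9, 9, 9, 9, 9, 9).
2006-03-10 09:00 + 9 h = 2006-03-10 18:00.
2006-03-10 18:00 + 9 h = 2006-03-11 03:00.
2006-03-11 03:00 + 9 h = 2006-03-11 12:00.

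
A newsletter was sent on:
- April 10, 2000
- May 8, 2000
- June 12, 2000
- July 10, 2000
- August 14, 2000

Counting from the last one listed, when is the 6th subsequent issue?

Gaps: 28, 35, 28, 35 days — a mix of 28 and 35. Every date is a Monday.
Each is the 2nd Monday of its month.
2nd Monday of September 2000: September 11, 2000.
October 2000 — 2nd Monday is October 9, 2000.
2nd Monday of November 2000: November 13, 2000.
December 2000 — 2nd Monday is December 11, 2000.
2nd Monday of January 2001: January 8, 2001.
February 2001 — 2nd Monday is February 12, 2001.

February 12, 2001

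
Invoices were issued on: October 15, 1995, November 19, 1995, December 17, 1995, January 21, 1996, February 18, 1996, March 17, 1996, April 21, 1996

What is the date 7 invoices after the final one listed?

November 17, 1996

These are Sundays at 28- or 35-day spacing (35, 28, 35, 28, 28, 35).
The pattern: 3rd Sunday of the month.
3rd Sunday of May 1996: May 19, 1996.
June 1996 — 3rd Sunday is June 16, 1996.
3rd Sunday of July 1996: July 21, 1996.
3rd Sunday of August 1996: August 18, 1996.
September 1996 — 3rd Sunday is September 15, 1996.
October 1996 — 3rd Sunday is October 20, 1996.
3rd Sunday of November 1996: November 17, 1996.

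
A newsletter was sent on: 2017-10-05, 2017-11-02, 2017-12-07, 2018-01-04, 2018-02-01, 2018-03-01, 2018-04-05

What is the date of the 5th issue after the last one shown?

All dates are Thursdays, 28, 35, 28, 28, 28, 35 days apart.
Specifically, the 1st Thursday of each month.
1st Thursday of May 2018: 2018-05-03.
1st Thursday of June 2018: 2018-06-07.
July 2018 — 1st Thursday is 2018-07-05.
August 2018 — 1st Thursday is 2018-08-02.
September 2018 — 1st Thursday is 2018-09-06.

2018-09-06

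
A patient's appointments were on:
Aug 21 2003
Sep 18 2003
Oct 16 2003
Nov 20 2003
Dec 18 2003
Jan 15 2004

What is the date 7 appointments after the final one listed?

Aug 19 2004

These are Thursdays at 28- or 35-day spacing (28, 28, 35, 28, 28).
The pattern: 3rd Thursday of the month.
3rd Thursday of February 2004: Feb 19 2004.
3rd Thursday of March 2004: Mar 18 2004.
3rd Thursday of April 2004: Apr 15 2004.
3rd Thursday of May 2004: May 20 2004.
June 2004 — 3rd Thursday is Jun 17 2004.
3rd Thursday of July 2004: Jul 15 2004.
3rd Thursday of August 2004: Aug 19 2004.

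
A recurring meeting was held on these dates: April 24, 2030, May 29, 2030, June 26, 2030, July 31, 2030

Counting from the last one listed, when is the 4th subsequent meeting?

November 27, 2030

Every date is a Wednesday; gaps 35, 28, 35 days.
Each is the last Wednesday of its month (at least one falls on the 29th or later, ruling out '4th Wednesday').
August 2030 ends with Wednesday August 28, 2030.
Last Wednesday of September 2030: September 25, 2030.
October 2030 ends with Wednesday October 30, 2030.
Last Wednesday of November 2030: November 27, 2030.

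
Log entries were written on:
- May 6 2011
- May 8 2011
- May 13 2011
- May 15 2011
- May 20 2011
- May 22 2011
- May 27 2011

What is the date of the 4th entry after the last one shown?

Gaps: 2, 5, 2, 5, 2, 5 days — not constant, but cyclic with period 2.
The events fall on every Friday and Sunday.
The following Sunday is May 29 2011.
Next Friday: Jun 3 2011.
Next Sunday: Jun 5 2011.
The following Friday is Jun 10 2011.

Jun 10 2011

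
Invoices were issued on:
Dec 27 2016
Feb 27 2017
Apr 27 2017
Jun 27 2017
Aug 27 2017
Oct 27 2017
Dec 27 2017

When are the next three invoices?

Feb 27 2018, Apr 27 2018, Jun 27 2018

Each date is the 27th; the gaps (62, 59, 61, 61, 61, 61) track the month lengths.
The rule is the 27th of every 2 months.
Next: February 2018 → Feb 27 2018.
Next: April 2018 → Apr 27 2018.
June 2018: Jun 27 2018.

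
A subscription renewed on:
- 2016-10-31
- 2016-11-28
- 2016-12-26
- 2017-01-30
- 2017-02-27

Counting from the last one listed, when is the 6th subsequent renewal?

2017-08-28

All Mondays; the gaps (28, 28, 35, 28) vary with month length.
This is the last Monday of each month.
Last Monday of March 2017: 2017-03-27.
Last Monday of April 2017: 2017-04-24.
May 2017 ends with Monday 2017-05-29.
Last Monday of June 2017: 2017-06-26.
July 2017 ends with Monday 2017-07-31.
Last Monday of August 2017: 2017-08-28.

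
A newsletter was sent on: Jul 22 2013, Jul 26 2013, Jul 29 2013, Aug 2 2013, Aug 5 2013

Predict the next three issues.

Gaps: 4, 3, 4, 3 days — not constant, but cyclic with period 2.
The events fall on every Monday and Friday.
The following Friday is Aug 9 2013.
Next Monday: Aug 12 2013.
The following Friday is Aug 16 2013.

Aug 9 2013, Aug 12 2013, Aug 16 2013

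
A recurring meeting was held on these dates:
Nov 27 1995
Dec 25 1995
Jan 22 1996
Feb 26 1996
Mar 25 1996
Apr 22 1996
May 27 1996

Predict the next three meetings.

Jun 24 1996, Jul 22 1996, Aug 26 1996

Gaps: 28, 28, 35, 28, 28, 35 days — a mix of 28 and 35. Every date is a Monday.
Each is the 4th Monday of its month.
June 1996 — 4th Monday is Jun 24 1996.
4th Monday of July 1996: Jul 22 1996.
4th Monday of August 1996: Aug 26 1996.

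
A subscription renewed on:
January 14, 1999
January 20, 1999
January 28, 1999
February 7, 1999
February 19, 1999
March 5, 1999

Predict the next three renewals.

March 21, 1999; April 8, 1999; April 28, 1999

Intervals are 6, 8, 10, 12, 14 days — an arithmetic progression with common difference 2.
Next gap: 16 days. March 5, 1999 + 16 days = March 21, 1999.
Next gap: 18 days. March 21, 1999 + 18 days = April 8, 1999.
Next gap: 20 days. April 8, 1999 + 20 days = April 28, 1999.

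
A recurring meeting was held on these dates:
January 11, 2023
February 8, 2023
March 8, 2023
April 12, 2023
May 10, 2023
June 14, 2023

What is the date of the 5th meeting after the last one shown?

November 8, 2023

These are Wednesdays at 28- or 35-day spacing (28, 28, 35, 28, 35).
The pattern: 2nd Wednesday of the month.
2nd Wednesday of July 2023: July 12, 2023.
August 2023 — 2nd Wednesday is August 9, 2023.
September 2023 — 2nd Wednesday is September 13, 2023.
2nd Wednesday of October 2023: October 11, 2023.
November 2023 — 2nd Wednesday is November 8, 2023.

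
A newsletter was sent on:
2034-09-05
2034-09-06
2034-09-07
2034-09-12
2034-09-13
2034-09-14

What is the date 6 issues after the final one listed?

2034-09-28

Every event lands on a Tuesday or Wednesday or Thursday (gaps cycle 1, 1, 5, 1, 1).
So the schedule is: every Tuesday, Wednesday and Thursday.
The following Tuesday is 2034-09-19.
The following Wednesday is 2034-09-20.
Next Thursday: 2034-09-21.
The following Tuesday is 2034-09-26.
The following Wednesday is 2034-09-27.
Next Thursday: 2034-09-28.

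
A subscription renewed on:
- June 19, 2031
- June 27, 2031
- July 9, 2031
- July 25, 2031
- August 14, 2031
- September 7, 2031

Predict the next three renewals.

October 5, 2031; November 6, 2031; December 12, 2031

Intervals are 8, 12, 16, 20, 24 days — an arithmetic progression with common difference 4.
Next gap: 28 days. September 7, 2031 + 28 days = October 5, 2031.
Next gap: 32 days. October 5, 2031 + 32 days = November 6, 2031.
Next gap: 36 days. November 6, 2031 + 36 days = December 12, 2031.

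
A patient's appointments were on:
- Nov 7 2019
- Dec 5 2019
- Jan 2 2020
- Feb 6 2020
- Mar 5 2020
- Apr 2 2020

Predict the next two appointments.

All dates are Thursdays, 28, 28, 35, 28, 28 days apart.
Specifically, the 1st Thursday of each month.
1st Thursday of May 2020: May 7 2020.
1st Thursday of June 2020: Jun 4 2020.

May 7 2020, Jun 4 2020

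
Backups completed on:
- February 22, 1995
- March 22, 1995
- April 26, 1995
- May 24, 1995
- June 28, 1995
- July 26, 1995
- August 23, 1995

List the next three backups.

Gaps: 28, 35, 28, 35, 28, 28 days — a mix of 28 and 35. Every date is a Wednesday.
Each is the 4th Wednesday of its month.
4th Wednesday of September 1995: September 27, 1995.
4th Wednesday of October 1995: October 25, 1995.
November 1995 — 4th Wednesday is November 22, 1995.

September 27, 1995; October 25, 1995; November 22, 1995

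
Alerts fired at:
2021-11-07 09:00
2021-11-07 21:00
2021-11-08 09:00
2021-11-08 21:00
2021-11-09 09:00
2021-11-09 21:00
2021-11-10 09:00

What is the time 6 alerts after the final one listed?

2021-11-13 09:00

Spacing: 12, 12, 12, 12, 12, 12 h — constant 12 h.
2021-11-10 09:00 + 12 h = 2021-11-10 21:00.
2021-11-10 21:00 + 12 h = 2021-11-11 09:00.
2021-11-11 09:00 + 12 h = 2021-11-11 21:00.
2021-11-11 21:00 + 12 h = 2021-11-12 09:00.
2021-11-12 09:00 + 12 h = 2021-11-12 21:00.
2021-11-12 21:00 + 12 h = 2021-11-13 09:00.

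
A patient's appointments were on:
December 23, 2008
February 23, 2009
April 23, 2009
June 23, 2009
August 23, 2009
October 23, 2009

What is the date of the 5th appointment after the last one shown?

August 23, 2010

Each date is the 23rd; the gaps (62, 59, 61, 61, 61) track the month lengths.
The rule is the 23rd of every 2 months.
Next: December 2009 → December 23, 2009.
February 2010: February 23, 2010.
April 2010: April 23, 2010.
June 2010: June 23, 2010.
Next: August 2010 → August 23, 2010.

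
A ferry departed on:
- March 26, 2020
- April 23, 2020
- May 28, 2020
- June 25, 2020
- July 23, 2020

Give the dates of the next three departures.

August 27, 2020; September 24, 2020; October 22, 2020

All dates are Thursdays, 28, 35, 28, 28 days apart.
Specifically, the 4th Thursday of each month.
August 2020 — 4th Thursday is August 27, 2020.
September 2020 — 4th Thursday is September 24, 2020.
4th Thursday of October 2020: October 22, 2020.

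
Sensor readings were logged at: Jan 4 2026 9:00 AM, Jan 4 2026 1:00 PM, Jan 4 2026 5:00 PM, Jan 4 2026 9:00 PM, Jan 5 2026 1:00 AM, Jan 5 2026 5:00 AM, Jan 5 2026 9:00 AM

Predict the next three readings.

Jan 5 2026 1:00 PM, Jan 5 2026 5:00 PM, Jan 5 2026 9:00 PM

Spacing: 4, 4, 4, 4, 4, 4 h — constant 4 h.
Jan 5 2026 9:00 AM + 4 h = Jan 5 2026 1:00 PM.
Jan 5 2026 1:00 PM + 4 h = Jan 5 2026 5:00 PM.
Jan 5 2026 5:00 PM + 4 h = Jan 5 2026 9:00 PM.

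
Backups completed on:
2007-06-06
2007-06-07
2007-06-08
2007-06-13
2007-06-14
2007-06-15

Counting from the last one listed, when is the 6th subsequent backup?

The gap pattern 1, 1, 5, 1, 1 repeats every 3 events.
These are the Wednesdays, Thursdays and Fridays of each week.
The following Wednesday is 2007-06-20.
Next Thursday: 2007-06-21.
The following Friday is 2007-06-22.
Next Wednesday: 2007-06-27.
The following Thursday is 2007-06-28.
Next Friday: 2007-06-29.

2007-06-29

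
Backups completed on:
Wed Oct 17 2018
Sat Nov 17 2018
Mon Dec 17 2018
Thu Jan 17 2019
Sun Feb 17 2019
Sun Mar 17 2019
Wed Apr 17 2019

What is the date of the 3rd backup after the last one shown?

Each date is the 17th; the gaps (31, 30, 31, 31, 28, 31) track the month lengths.
The rule is the 17th of each month.
Next: May 2019 → Fri May 17 2019.
Next: June 2019 → Mon Jun 17 2019.
July 2019: Wed Jul 17 2019.

Wed Jul 17 2019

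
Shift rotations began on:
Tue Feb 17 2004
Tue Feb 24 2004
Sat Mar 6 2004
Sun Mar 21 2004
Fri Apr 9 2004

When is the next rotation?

Sun May 2 2004

Intervals are 7, 11, 15, 19 days — an arithmetic progression with common difference 4.
Next gap: 23 days. Fri Apr 9 2004 + 23 days = Sun May 2 2004.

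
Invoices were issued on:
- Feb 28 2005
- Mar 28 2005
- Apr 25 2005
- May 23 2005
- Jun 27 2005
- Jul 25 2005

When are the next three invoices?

All dates are Mondays, 28, 28, 28, 35, 28 days apart.
Specifically, the 4th Monday of each month.
4th Monday of August 2005: Aug 22 2005.
September 2005 — 4th Monday is Sep 26 2005.
October 2005 — 4th Monday is Oct 24 2005.

Aug 22 2005, Sep 26 2005, Oct 24 2005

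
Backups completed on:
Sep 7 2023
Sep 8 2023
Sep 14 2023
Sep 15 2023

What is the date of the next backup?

Gaps: 1, 6, 1 days — not constant, but cyclic with period 2.
The events fall on every Thursday and Friday.
The following Thursday is Sep 21 2023.

Sep 21 2023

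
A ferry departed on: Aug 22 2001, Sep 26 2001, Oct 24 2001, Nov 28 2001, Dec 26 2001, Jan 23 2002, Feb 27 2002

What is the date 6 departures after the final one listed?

Aug 28 2002

Gaps: 35, 28, 35, 28, 28, 35 days — a mix of 28 and 35. Every date is a Wednesday.
Each is the 4th Wednesday of its month.
4th Wednesday of March 2002: Mar 27 2002.
April 2002 — 4th Wednesday is Apr 24 2002.
4th Wednesday of May 2002: May 22 2002.
4th Wednesday of June 2002: Jun 26 2002.
July 2002 — 4th Wednesday is Jul 24 2002.
August 2002 — 4th Wednesday is Aug 28 2002.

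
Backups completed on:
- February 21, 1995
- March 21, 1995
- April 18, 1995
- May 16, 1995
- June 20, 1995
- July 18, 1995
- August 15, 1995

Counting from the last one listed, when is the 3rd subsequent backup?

All dates are Tuesdays, 28, 28, 28, 35, 28, 28 days apart.
Specifically, the 3rd Tuesday of each month.
September 1995 — 3rd Tuesday is September 19, 1995.
3rd Tuesday of October 1995: October 17, 1995.
3rd Tuesday of November 1995: November 21, 1995.

November 21, 1995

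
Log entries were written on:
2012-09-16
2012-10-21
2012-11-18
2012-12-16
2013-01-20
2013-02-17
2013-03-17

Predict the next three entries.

2013-04-21, 2013-05-19, 2013-06-16

All dates are Sundays, 35, 28, 28, 35, 28, 28 days apart.
Specifically, the 3rd Sunday of each month.
3rd Sunday of April 2013: 2013-04-21.
May 2013 — 3rd Sunday is 2013-05-19.
3rd Sunday of June 2013: 2013-06-16.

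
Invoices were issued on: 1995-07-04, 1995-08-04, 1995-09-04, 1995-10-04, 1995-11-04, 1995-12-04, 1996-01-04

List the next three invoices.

1996-02-04, 1996-03-04, 1996-04-04

Each date is the 4th; the gaps (31, 31, 30, 31, 30, 31) track the month lengths.
The rule is the 4th of each month.
Next: February 1996 → 1996-02-04.
Next: March 1996 → 1996-03-04.
April 1996: 1996-04-04.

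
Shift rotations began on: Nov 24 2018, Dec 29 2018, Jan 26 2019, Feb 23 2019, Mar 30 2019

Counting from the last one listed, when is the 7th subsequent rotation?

All Saturdays; the gaps (35, 28, 28, 35) vary with month length.
This is the last Saturday of each month.
April 2019 ends with Saturday Apr 27 2019.
May 2019 ends with Saturday May 25 2019.
June 2019 ends with Saturday Jun 29 2019.
Last Saturday of July 2019: Jul 27 2019.
Last Saturday of August 2019: Aug 31 2019.
Last Saturday of September 2019: Sep 28 2019.
Last Saturday of October 2019: Oct 26 2019.

Oct 26 2019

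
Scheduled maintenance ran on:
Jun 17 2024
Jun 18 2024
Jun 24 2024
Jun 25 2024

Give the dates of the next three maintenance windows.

Jul 1 2024, Jul 2 2024, Jul 8 2024

Gaps: 1, 6, 1 days — not constant, but cyclic with period 2.
The events fall on every Monday and Tuesday.
The following Monday is Jul 1 2024.
Next Tuesday: Jul 2 2024.
Next Monday: Jul 8 2024.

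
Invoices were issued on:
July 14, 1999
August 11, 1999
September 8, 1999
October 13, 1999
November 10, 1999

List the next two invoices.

December 8, 1999; January 12, 2000

All dates are Wednesdays, 28, 28, 35, 28 days apart.
Specifically, the 2nd Wednesday of each month.
December 1999 — 2nd Wednesday is December 8, 1999.
January 2000 — 2nd Wednesday is January 12, 2000.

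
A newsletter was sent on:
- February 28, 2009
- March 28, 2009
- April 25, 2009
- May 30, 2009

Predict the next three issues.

June 27, 2009; July 25, 2009; August 29, 2009

Every date is a Saturday; gaps 28, 28, 35 days.
Each is the last Saturday of its month (at least one falls on the 29th or later, ruling out '4th Saturday').
June 2009 ends with Saturday June 27, 2009.
Last Saturday of July 2009: July 25, 2009.
Last Saturday of August 2009: August 29, 2009.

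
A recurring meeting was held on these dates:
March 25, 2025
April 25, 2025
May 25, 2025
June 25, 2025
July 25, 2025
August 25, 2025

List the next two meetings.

September 25, 2025; October 25, 2025

Gaps: 31, 30, 31, 30, 31 days — not constant. Every event is on the 25th of the month.
Pattern: the 25th of each month.
September 2025: September 25, 2025.
October 2025: October 25, 2025.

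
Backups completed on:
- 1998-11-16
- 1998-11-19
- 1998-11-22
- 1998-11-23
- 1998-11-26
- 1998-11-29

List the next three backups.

Gaps: 3, 3, 1, 3, 3 days — not constant, but cyclic with period 3.
The events fall on every Monday, Thursday and Sunday.
Next Monday: 1998-11-30.
The following Thursday is 1998-12-03.
Next Sunday: 1998-12-06.

1998-11-30, 1998-12-03, 1998-12-06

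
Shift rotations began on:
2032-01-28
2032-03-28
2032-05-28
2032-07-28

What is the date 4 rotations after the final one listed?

The day-of-month is always 28 (60, 61, 61 days between events).
So this recurs on the 28th of every 2 months.
Next: September 2032 → 2032-09-28.
November 2032: 2032-11-28.
January 2033: 2033-01-28.
March 2033: 2033-03-28.

2033-03-28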